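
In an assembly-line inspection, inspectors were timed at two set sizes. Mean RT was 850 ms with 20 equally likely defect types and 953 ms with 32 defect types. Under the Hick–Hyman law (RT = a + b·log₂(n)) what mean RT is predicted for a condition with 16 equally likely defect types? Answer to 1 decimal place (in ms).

801.1 ms

Solve the two-equation system in a and b:
  b = (953 − 850) / (log₂ 32 − log₂ 20) = 103 / (5 − 4.3219) = 151.901 ms/bit
  a = 850 − 151.901 × 4.3219 = 193.494 ms
Then RT(16) = 193.494 + 151.901 × log₂ 16 = 193.494 + 151.901 × 4 ≈ 801.099 ms.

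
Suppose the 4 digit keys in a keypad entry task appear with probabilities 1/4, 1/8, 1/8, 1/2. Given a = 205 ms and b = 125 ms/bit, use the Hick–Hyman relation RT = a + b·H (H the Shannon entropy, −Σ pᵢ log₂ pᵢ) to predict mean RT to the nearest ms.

424 ms

Each term −pᵢ log₂ pᵢ: 0.25·2 + 0.125·3 + 0.125·3 + 0.5·1; summed, H = 1.750 bits.
Mean RT = a + bH = 205 + 125·1.750 = 423.75 ms.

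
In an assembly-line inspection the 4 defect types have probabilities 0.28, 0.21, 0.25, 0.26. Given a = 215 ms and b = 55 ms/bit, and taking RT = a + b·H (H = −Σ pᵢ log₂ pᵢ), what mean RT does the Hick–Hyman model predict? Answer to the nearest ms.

325 ms

Entropy contributions −pᵢ log₂ pᵢ: 0.5142, 0.4728, 0.5000, 0.5053; sum H = 1.9923 bits.
RT = a + bH = 215 + 55·1.9923 = 324.58 ms.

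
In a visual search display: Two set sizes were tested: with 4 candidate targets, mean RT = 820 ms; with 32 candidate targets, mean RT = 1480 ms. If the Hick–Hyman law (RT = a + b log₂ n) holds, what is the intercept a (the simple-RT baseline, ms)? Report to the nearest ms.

380 ms

b = (RT₂ − RT₁)/(log₂ n₂ − log₂ n₁) = (1480 − 820)/(5 − 2) = 220 ms/bit.
Intercept: a = 820 − 220·log₂(4) = 380.000 ms.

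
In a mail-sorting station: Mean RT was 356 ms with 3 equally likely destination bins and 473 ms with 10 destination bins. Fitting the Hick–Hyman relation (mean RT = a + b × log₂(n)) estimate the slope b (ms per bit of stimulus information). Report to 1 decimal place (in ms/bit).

Slope: b = (473 − 356) / (log₂ 10 − log₂ 3) = 117/1.7370 = 67.359 ms/bit.

67.4 ms/bit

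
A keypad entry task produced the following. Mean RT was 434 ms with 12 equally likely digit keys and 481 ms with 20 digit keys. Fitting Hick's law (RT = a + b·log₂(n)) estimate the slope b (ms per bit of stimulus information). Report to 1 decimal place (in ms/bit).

The slope on a log₂ axis is (481 − 434) / (4.3219 − 3.5850) = 63.775 ms/bit.

63.8 ms/bit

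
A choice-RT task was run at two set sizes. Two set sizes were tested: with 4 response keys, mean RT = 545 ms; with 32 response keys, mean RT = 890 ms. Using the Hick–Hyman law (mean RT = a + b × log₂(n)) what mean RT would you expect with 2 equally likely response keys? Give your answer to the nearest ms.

430 ms

With log₂ n on the abscissa the relation is linear; from the two conditions:
  b = (890 − 545) / (log₂ 32 − log₂ 4) = 345 / (5 − 2) = 115 ms/bit
  a = 545 − 115 × 2 = 315 ms
Then RT(2) = 315 + 115 × log₂ 2 = 315 + 115 × 1 ≈ 430.000 ms.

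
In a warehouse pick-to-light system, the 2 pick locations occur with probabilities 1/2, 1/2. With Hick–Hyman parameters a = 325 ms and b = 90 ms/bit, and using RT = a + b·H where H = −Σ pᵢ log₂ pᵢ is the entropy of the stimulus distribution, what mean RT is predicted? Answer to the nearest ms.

415 ms

Each term −pᵢ log₂ pᵢ: 0.5·1 + 0.5·1; summed, H = 1.000 bits.
Mean RT = a + bH = 325 + 90·1.000 = 415.00 ms.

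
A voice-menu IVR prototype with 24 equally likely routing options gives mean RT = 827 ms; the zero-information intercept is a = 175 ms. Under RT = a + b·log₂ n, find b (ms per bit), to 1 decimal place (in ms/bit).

142.2 ms/bit

log₂(24) = 4.5850 bits.
b = (RT − a)/log₂ n = (827 − 175) / 4.5850 = 142.204 ms/bit.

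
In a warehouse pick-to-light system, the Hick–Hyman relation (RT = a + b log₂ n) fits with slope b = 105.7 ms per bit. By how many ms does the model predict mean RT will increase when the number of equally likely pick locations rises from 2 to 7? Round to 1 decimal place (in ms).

Only the slope matters, since a is common to both: ΔRT = b·log₂(n₂/n₁).
log₂(7) − log₂(2) = 2.8074 − 1 = 1.8074.
ΔRT = 105.7 × 1.8074 = 191.037 ms.

191.0 ms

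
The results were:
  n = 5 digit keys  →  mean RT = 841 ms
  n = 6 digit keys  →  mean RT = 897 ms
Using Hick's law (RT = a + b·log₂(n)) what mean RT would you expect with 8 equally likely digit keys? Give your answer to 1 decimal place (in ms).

With log₂ n on the abscissa the relation is linear; from the two conditions:
  b = (897 − 841) / (log₂ 6 − log₂ 5) = 56 / (2.5850 − 2.3219) = 212.900 ms/bit
  a = 841 − 212.900 × 2.3219 = 346.662 ms
Then RT(8) = 346.662 + 212.900 × log₂ 8 = 346.662 + 212.900 × 3 ≈ 985.361 ms.

985.4 ms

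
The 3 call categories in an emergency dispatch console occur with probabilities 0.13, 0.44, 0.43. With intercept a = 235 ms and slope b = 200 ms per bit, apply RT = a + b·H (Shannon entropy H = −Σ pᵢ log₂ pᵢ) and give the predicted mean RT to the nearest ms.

H = 0.13·log₂(1/0.13) + 0.44·log₂(1/0.44) + 0.43·log₂(1/0.43) = 1.4274 bits.
RT = 235 + 200 × 1.4274 = 520.47 ms.

520 ms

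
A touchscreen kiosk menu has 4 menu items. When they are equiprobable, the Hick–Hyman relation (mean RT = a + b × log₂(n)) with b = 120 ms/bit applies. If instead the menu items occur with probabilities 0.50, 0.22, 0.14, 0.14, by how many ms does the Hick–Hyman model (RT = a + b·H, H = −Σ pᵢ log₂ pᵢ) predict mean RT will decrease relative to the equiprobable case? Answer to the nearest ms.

Equiprobable entropy H₀ = log₂ 4 = 2.0000 bits.
Skewed entropy H = −Σ pᵢ log₂ pᵢ = 1.7748 bits.
ΔRT = b·(H₀ − H) = 120 × 0.2252 = 27.02 ms.

27 ms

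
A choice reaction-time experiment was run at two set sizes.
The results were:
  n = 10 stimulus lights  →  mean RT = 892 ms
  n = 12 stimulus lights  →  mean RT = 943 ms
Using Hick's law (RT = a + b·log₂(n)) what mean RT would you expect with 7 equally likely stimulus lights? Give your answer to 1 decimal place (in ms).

Solve the two-equation system in a and b:
  b = (943 − 892) / (log₂ 12 − log₂ 10) = 51 / (3.5850 − 3.3219) = 193.891 ms/bit
  a = 892 − 193.891 × 3.3219 = 247.908 ms
Then RT(7) = 247.908 + 193.891 × log₂ 7 = 247.908 + 193.891 × 2.8074 ≈ 792.229 ms.

792.2 ms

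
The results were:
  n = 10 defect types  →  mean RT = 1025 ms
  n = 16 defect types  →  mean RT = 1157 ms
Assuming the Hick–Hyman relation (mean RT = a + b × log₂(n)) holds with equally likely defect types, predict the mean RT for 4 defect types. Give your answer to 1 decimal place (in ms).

767.7 ms

Fit slope and intercept:
  b = (1157 − 1025) / (log₂ 16 − log₂ 10) = 132 / (4 − 3.3219) = 194.670 ms/bit
  a = 1025 − 194.670 × 3.3219 = 378.322 ms
Then RT(4) = 378.322 + 194.670 × log₂ 4 = 378.322 + 194.670 × 2 ≈ 767.661 ms.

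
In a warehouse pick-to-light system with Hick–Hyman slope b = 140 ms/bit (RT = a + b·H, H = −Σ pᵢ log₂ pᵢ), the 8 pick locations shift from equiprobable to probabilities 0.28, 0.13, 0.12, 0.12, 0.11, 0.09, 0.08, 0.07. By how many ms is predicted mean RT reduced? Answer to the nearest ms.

Equiprobable entropy H₀ = log₂ 8 = 3.0000 bits.
Skewed entropy H = −Σ pᵢ log₂ pᵢ = 2.8540 bits.
ΔRT = b·(H₀ − H) = 140 × 0.1460 = 20.44 ms.

20 ms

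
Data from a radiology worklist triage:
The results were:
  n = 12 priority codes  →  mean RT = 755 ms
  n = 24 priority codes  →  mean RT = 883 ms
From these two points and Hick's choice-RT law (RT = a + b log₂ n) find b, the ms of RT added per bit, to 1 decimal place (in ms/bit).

Slope: b = (883 − 755) / (log₂ 24 − log₂ 12) = 128/1.0000 = 128.000 ms/bit.

128.0 ms/bit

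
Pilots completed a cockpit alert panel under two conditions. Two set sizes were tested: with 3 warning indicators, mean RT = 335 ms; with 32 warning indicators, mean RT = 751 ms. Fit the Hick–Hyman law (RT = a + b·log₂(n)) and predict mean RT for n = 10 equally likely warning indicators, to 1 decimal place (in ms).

Solve the two-equation system in a and b:
  b = (751 − 335) / (log₂ 32 − log₂ 3) = 416 / (5 − 1.5850) = 121.814 ms/bit
  a = 335 − 121.814 × 1.5850 = 141.929 ms
Then RT(10) = 141.929 + 121.814 × log₂ 10 = 141.929 + 121.814 × 3.3219 ≈ 546.587 ms.

546.6 ms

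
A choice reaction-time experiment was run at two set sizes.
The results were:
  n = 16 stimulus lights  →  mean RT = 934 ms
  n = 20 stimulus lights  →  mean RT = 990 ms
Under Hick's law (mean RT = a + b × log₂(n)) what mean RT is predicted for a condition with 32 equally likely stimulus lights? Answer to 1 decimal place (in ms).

1108.0 ms

With log₂ n on the abscissa the relation is linear; from the two conditions:
  b = (990 − 934) / (log₂ 20 − log₂ 16) = 56 / (4.3219 − 4) = 173.952 ms/bit
  a = 934 − 173.952 × 4 = 238.192 ms
Then RT(32) = 238.192 + 173.952 × log₂ 32 = 238.192 + 173.952 × 5 ≈ 1107.952 ms.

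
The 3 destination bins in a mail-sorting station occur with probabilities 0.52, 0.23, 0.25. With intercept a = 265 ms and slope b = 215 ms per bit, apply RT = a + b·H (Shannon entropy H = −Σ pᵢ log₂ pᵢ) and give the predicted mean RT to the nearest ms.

583 ms

H = 0.52·log₂(1/0.52) + 0.23·log₂(1/0.23) + 0.25·log₂(1/0.25) = 1.4782 bits.
RT = 265 + 215 × 1.4782 = 582.82 ms.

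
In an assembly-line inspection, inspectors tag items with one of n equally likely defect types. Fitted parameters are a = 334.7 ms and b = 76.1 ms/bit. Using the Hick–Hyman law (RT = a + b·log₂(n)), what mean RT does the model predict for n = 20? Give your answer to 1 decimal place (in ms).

663.6 ms

log₂(20) = 4.3219 bits, so RT = 334.7 + 76.1 × 4.3219 ≈ 663.599 ms.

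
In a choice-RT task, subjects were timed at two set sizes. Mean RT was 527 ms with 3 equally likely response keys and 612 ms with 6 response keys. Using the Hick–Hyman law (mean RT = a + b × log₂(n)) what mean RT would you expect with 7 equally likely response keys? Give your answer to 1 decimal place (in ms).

630.9 ms

With log₂ n on the abscissa the relation is linear; from the two conditions:
  b = (612 − 527) / (log₂ 6 − log₂ 3) = 85 / (2.5850 − 1.5850) = 85.000 ms/bit
  a = 527 − 85.000 × 1.5850 = 392.278 ms
Then RT(7) = 392.278 + 85.000 × log₂ 7 = 392.278 + 85.000 × 2.8074 ≈ 630.903 ms.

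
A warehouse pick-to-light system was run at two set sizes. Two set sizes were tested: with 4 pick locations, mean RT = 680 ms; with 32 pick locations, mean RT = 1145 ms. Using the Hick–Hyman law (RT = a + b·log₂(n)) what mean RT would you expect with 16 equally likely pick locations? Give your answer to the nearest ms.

With log₂ n on the abscissa the relation is linear; from the two conditions:
  b = (1145 − 680) / (log₂ 32 − log₂ 4) = 465 / (5 − 2) = 155 ms/bit
  a = 680 − 155 × 2 = 370 ms
Then RT(16) = 370 + 155 × log₂ 16 = 370 + 155 × 4 ≈ 990.000 ms.

990 ms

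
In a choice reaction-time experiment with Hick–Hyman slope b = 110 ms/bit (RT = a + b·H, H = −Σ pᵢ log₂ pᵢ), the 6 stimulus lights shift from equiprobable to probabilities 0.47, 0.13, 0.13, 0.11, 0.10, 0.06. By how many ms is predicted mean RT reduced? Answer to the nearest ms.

42 ms

The RT saving is b·ΔH. Equiprobable H₀ = log₂(6) = 2.5850 bits; with the given probabilities H = 2.2033 bits.
b·(H₀ − H) = 110 × (2.5850 − 2.2033) = 41.99 ms.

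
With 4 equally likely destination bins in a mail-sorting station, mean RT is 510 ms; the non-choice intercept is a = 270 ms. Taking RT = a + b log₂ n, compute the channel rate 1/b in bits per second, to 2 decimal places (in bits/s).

b = (510 − 270)/log₂ 4 = 240/2 = 120.000 ms per bit = 0.12000 s/bit; the reciprocal is 8.333 bits/s.

8.33 bits/s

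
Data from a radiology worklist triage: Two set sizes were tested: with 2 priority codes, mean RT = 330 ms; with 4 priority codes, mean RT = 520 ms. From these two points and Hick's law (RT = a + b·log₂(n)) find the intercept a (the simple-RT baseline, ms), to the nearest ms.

140 ms

The slope on a log₂ axis is (520 − 330) / (2 − 1) = 190 ms/bit.
Intercept: a = 330 − 190·log₂(2) = 140.000 ms.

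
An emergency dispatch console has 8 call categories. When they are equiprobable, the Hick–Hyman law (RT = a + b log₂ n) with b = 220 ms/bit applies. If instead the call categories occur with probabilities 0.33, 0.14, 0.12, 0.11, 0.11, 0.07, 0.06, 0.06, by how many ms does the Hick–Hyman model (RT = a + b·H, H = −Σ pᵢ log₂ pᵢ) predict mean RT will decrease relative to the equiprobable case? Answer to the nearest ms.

55 ms

The RT saving is b·ΔH. Equiprobable H₀ = log₂(8) = 3.0000 bits; with the given probabilities H = 2.7482 bits.
b·(H₀ − H) = 220 × (3.0000 − 2.7482) = 55.40 ms.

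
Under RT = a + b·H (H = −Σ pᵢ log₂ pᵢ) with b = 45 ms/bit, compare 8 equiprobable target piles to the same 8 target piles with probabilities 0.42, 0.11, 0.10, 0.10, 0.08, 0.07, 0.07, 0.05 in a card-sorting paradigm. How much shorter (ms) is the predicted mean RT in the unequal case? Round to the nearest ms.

Equiprobable entropy H₀ = log₂ 8 = 3.0000 bits.
Skewed entropy H = −Σ pᵢ log₂ pᵢ = 2.5850 bits.
ΔRT = b·(H₀ − H) = 45 × 0.4150 = 18.67 ms.

19 ms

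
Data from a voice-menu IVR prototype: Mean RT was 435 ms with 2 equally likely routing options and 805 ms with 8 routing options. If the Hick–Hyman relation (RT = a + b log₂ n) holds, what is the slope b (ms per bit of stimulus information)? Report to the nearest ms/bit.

185 ms/bit

b = (RT₂ − RT₁)/(log₂ n₂ − log₂ n₁) = (805 − 435)/(3 − 1) = 185 ms/bit.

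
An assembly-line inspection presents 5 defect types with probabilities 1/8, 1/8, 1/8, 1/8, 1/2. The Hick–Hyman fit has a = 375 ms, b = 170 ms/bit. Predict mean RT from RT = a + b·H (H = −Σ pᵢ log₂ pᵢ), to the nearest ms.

Each term −pᵢ log₂ pᵢ: 0.125·3 + 0.125·3 + 0.125·3 + 0.125·3 + 0.5·1; summed, H = 2.000 bits.
Mean RT = a + bH = 375 + 170·2.000 = 715.00 ms.

715 ms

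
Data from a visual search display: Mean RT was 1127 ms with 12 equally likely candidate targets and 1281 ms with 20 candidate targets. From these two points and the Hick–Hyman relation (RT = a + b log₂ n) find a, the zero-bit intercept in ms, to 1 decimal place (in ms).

Slope: b = (1281 − 1127) / (log₂ 20 − log₂ 12) = 154/0.7370 = 208.965 ms/bit.
Intercept: a = 1127 − 208.965·log₂(12) = 377.868 ms.

377.9 ms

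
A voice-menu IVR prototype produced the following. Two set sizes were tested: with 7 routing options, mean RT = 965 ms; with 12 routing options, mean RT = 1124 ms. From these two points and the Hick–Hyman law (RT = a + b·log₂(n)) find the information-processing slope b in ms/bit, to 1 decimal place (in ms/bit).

204.5 ms/bit

b = (RT₂ − RT₁)/(log₂ n₂ − log₂ n₁) = (1124 − 965)/(3.5850 − 2.8074) = 204.473 ms/bit.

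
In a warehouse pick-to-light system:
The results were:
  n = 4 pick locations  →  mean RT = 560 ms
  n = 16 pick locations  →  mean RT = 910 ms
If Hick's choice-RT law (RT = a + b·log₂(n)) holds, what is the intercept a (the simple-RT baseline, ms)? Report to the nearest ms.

210 ms

Slope: b = (910 − 560) / (log₂ 16 − log₂ 4) = 350/2.0000 = 175 ms/bit.
a = RT₁ − b·log₂ n₁ = 560 − 175 × 2 = 210.000 ms.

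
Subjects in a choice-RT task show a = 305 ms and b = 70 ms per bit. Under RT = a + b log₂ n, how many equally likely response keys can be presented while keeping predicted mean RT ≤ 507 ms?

7

Information budget: (507 − 305)/70 = 2.8857 bits, so n ≤ 2^2.8857 = 7.391 → at most 7.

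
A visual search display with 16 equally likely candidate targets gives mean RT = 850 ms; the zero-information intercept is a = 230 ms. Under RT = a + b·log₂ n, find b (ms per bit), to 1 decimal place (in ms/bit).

log₂(16) = 4 bits.
b = (RT − a)/log₂ n = (850 − 230) / 4 = 155.000 ms/bit.

155.0 ms/bit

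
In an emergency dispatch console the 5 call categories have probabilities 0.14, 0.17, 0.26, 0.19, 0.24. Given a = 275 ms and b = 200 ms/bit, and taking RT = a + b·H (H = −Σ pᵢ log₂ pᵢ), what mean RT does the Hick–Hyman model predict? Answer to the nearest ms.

732 ms

Entropy contributions −pᵢ log₂ pᵢ: 0.3971, 0.4346, 0.5053, 0.4552, 0.4941; sum H = 2.2863 bits.
RT = a + bH = 275 + 200·2.2863 = 732.27 ms.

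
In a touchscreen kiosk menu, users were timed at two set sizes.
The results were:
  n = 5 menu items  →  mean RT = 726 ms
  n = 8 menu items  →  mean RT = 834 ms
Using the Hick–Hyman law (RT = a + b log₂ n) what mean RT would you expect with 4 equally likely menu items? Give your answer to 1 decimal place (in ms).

674.7 ms

RT is linear in log₂ n, so two points fix the line:
  b = (834 − 726) / (log₂ 8 − log₂ 5) = 108 / (3 − 2.3219) = 159.275 ms/bit
  a = 726 − 159.275 × 2.3219 = 356.175 ms
Then RT(4) = 356.175 + 159.275 × log₂ 4 = 356.175 + 159.275 × 2 ≈ 674.725 ms.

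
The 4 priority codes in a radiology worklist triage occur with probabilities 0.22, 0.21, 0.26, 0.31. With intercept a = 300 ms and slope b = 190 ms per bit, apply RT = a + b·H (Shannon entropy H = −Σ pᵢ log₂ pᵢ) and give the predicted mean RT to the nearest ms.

H = 0.22·log₂(1/0.22) + 0.21·log₂(1/0.21) + 0.26·log₂(1/0.26) + 0.31·log₂(1/0.31) = 1.9825 bits.
RT = 300 + 190 × 1.9825 = 676.67 ms.

677 ms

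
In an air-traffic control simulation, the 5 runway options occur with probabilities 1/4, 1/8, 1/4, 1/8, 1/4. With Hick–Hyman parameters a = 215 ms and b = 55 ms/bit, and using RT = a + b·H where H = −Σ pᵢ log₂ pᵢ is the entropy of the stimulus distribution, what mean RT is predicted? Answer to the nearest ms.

H = −Σ pᵢ log₂ pᵢ = 0.25·2 + 0.125·3 + 0.25·2 + 0.125·3 + 0.25·2 = 2.250 bits.
RT = 215 + 55 × 2.250 = 338.75 ms.

339 ms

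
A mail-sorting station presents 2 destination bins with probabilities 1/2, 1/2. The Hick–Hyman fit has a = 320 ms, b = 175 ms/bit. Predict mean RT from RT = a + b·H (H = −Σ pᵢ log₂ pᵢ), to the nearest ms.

495 ms

Each term −pᵢ log₂ pᵢ: 0.5·1 + 0.5·1; summed, H = 1.000 bits.
Mean RT = a + bH = 320 + 175·1.000 = 495.00 ms.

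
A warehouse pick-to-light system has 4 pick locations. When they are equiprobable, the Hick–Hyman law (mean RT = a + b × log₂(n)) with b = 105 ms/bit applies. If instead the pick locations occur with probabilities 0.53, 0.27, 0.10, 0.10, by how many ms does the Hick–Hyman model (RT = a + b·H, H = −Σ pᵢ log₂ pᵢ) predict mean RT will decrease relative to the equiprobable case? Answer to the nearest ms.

36 ms

Equiprobable entropy H₀ = log₂ 4 = 2.0000 bits.
Skewed entropy H = −Σ pᵢ log₂ pᵢ = 1.6599 bits.
ΔRT = b·(H₀ − H) = 105 × 0.3401 = 35.72 ms.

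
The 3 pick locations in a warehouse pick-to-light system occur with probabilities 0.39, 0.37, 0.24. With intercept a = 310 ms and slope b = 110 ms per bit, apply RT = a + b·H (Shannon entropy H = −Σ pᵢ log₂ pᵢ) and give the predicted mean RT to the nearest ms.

481 ms

H = 0.39·log₂(1/0.39) + 0.37·log₂(1/0.37) + 0.24·log₂(1/0.24) = 1.5547 bits.
RT = 310 + 110 × 1.5547 = 481.01 ms.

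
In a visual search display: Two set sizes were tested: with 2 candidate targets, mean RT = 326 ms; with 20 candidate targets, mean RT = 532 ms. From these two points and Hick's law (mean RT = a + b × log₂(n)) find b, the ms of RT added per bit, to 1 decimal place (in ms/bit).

The slope on a log₂ axis is (532 − 326) / (4.3219 − 1) = 62.012 ms/bit.

62.0 ms/bit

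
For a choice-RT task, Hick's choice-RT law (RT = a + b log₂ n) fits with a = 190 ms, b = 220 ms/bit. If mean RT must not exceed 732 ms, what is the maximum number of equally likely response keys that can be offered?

5

Information budget: (732 − 190)/220 = 2.4636 bits, so n ≤ 2^2.4636 = 5.516 → at most 5.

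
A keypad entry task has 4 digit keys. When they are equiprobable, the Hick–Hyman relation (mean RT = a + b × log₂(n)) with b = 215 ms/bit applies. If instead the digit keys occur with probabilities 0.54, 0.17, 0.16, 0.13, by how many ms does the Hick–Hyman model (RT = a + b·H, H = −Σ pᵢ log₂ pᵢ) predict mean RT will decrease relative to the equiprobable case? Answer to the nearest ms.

The RT saving is b·ΔH. Equiprobable H₀ = log₂(4) = 2.0000 bits; with the given probabilities H = 1.7203 bits.
b·(H₀ − H) = 215 × (2.0000 − 1.7203) = 60.14 ms.

60 ms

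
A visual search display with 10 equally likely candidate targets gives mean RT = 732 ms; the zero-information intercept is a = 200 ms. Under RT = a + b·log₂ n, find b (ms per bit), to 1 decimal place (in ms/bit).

b = (732 − 200) / log₂(10) = 532 / 3.3219 = 160.148 ms/bit.

160.1 ms/bit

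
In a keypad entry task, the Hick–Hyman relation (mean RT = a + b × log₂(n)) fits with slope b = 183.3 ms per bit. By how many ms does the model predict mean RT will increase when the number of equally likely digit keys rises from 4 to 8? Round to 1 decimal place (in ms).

183.3 ms

The intercept a cancels: ΔRT = b·(log₂ n₂ − log₂ n₁) = b·log₂(n₂/n₁).
log₂(8) − log₂(4) = log₂(8/4) = log₂(2) = 1.
ΔRT = 183.3 × 1.0000 = 183.300 ms.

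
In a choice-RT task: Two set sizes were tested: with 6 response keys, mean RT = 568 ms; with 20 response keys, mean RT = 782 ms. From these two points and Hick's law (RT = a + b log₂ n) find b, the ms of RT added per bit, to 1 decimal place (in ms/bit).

123.2 ms/bit

b = (RT₂ − RT₁)/(log₂ n₂ − log₂ n₁) = (782 − 568)/(4.3219 − 2.5850) = 123.203 ms/bit.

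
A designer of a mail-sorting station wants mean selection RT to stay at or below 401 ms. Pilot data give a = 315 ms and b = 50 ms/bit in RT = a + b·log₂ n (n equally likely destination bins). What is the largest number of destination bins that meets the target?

Information budget: (401 − 315)/50 = 1.7200 bits, so n ≤ 2^1.7200 = 3.294 → at most 3.

3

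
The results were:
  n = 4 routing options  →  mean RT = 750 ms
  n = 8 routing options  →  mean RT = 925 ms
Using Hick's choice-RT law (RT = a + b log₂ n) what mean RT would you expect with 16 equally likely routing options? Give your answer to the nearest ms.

1100 ms

Solve the two-equation system in a and b:
  b = (925 − 750) / (log₂ 8 − log₂ 4) = 175 / (3 − 2) = 175 ms/bit
  a = 750 − 175 × 2 = 400 ms
Then RT(16) = 400 + 175 × log₂ 16 = 400 + 175 × 4 ≈ 1100.000 ms.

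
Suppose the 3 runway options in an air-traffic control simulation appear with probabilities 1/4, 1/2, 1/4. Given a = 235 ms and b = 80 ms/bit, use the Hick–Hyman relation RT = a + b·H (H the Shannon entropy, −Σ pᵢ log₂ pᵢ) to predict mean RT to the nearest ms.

H = −Σ pᵢ log₂ pᵢ = 0.25·2 + 0.5·1 + 0.25·2 = 1.500 bits.
RT = 235 + 80 × 1.500 = 355.00 ms.

355 ms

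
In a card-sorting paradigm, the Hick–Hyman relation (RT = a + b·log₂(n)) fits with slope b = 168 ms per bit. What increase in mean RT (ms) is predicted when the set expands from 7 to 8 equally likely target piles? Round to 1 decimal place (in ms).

32.4 ms

Only the slope matters, since a is common to both: ΔRT = b·log₂(n₂/n₁).
log₂(8) − log₂(7) = 3 − 2.8074 = 0.1926.
ΔRT = 168 × 0.1926 = 32.364 ms.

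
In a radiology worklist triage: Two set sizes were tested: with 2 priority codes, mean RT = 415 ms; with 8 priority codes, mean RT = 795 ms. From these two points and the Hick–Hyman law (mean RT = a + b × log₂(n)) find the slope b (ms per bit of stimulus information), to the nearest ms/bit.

Slope: b = (795 − 415) / (log₂ 8 − log₂ 2) = 380/2.0000 = 190 ms/bit.

190 ms/bit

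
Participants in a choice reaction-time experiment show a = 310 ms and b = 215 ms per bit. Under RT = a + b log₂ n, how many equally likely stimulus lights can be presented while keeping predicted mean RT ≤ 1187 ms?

16

Set 310 + 215·log₂ n ≤ 1187 → log₂ n ≤ (1187 − 310)/215 = 4.0791.
So n ≤ 2^4.0791 = 16.901; the largest integer n is 16.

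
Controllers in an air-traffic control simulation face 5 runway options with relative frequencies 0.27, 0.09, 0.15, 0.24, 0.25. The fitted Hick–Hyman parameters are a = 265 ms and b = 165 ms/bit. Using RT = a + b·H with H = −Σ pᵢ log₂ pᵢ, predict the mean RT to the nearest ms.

633 ms

Entropy contributions −pᵢ log₂ pᵢ: 0.5100, 0.3127, 0.4105, 0.4941, 0.5000; sum H = 2.2274 bits.
RT = a + bH = 265 + 165·2.2274 = 632.51 ms.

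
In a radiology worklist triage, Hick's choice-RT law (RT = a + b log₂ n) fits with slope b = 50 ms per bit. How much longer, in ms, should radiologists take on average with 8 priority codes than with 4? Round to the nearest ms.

50 ms

Only the slope matters, since a is common to both: ΔRT = b·log₂(n₂/n₁).
log₂(8) − log₂(4) = log₂(8/4) = log₂(2) = 1.
ΔRT = 50 × 1.0000 = 50.000 ms.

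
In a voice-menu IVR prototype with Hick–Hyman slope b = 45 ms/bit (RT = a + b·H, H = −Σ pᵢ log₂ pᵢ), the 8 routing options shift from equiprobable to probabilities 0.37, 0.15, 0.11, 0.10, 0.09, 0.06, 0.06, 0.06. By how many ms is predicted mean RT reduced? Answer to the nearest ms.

Equiprobable entropy H₀ = log₂ 8 = 3.0000 bits.
Skewed entropy H = −Σ pᵢ log₂ pᵢ = 2.6670 bits.
ΔRT = b·(H₀ − H) = 45 × 0.3330 = 14.98 ms.

15 ms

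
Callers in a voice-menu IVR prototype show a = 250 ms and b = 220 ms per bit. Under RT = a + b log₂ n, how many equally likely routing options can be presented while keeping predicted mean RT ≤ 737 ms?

220·log₂ n ≤ 737 − 250 = 487, giving log₂ n ≤ 2.2136 and n ≤ 4.638. The largest whole number is 4.

4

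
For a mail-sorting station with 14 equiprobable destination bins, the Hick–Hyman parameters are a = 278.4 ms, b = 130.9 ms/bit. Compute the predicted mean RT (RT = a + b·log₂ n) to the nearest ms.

777 ms

log₂(14) = 3.8074 bits, so RT = 278.4 + 130.9 × 3.8074 ≈ 776.783 ms.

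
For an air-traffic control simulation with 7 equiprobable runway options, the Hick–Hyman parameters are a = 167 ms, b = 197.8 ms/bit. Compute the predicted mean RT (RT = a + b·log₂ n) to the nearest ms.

722 ms

log₂(7) = 2.8074 bits, so RT = 167 + 197.8 × 2.8074 ≈ 722.295 ms.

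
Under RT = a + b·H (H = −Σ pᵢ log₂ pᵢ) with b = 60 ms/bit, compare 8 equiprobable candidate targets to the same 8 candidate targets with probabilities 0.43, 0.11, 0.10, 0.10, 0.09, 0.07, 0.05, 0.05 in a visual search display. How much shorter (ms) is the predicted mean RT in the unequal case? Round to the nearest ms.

27 ms

Equiprobable entropy H₀ = log₂ 8 = 3.0000 bits.
Skewed entropy H = −Σ pᵢ log₂ pᵢ = 2.5516 bits.
ΔRT = b·(H₀ − H) = 60 × 0.4484 = 26.90 ms.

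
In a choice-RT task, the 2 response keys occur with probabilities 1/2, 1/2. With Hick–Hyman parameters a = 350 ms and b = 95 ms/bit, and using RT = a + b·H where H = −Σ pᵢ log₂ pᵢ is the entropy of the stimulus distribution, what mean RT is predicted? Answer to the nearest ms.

Each term −pᵢ log₂ pᵢ: 0.5·1 + 0.5·1; summed, H = 1.000 bits.
Mean RT = a + bH = 350 + 95·1.000 = 445.00 ms.

445 ms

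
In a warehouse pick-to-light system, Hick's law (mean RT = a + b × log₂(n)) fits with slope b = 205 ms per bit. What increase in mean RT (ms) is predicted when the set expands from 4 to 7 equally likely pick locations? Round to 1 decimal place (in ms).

The intercept a cancels: ΔRT = b·(log₂ n₂ − log₂ n₁) = b·log₂(n₂/n₁).
log₂(7) − log₂(4) = 2.8074 − 2 = 0.8074.
ΔRT = 205 × 0.8074 = 165.508 ms.

165.5 ms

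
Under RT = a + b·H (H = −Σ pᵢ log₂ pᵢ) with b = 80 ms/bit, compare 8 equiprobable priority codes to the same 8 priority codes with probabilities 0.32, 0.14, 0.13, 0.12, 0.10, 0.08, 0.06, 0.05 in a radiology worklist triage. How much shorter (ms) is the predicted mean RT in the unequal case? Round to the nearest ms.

Equiprobable entropy H₀ = log₂ 8 = 3.0000 bits.
Skewed entropy H = −Σ pᵢ log₂ pᵢ = 2.7562 bits.
ΔRT = b·(H₀ − H) = 80 × 0.2438 = 19.51 ms.

20 ms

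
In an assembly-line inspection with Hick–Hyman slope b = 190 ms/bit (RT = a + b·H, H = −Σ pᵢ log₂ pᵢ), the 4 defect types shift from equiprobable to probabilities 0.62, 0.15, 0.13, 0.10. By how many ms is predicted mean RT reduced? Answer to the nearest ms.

85 ms

Equiprobable entropy H₀ = log₂ 4 = 2.0000 bits.
Skewed entropy H = −Σ pᵢ log₂ pᵢ = 1.5530 bits.
ΔRT = b·(H₀ − H) = 190 × 0.4470 = 84.94 ms.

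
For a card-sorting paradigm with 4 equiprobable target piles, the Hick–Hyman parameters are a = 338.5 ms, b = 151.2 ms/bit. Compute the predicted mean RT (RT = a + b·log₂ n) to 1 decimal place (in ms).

640.9 ms

log₂(4) = 2 bits, so RT = 338.5 + 151.2 × 2 ≈ 640.900 ms.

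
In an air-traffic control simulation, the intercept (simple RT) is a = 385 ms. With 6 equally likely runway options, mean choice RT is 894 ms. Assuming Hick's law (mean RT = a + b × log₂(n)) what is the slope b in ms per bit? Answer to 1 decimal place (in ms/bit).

196.9 ms/bit

log₂(6) = 2.5850 bits.
b = (RT − a)/log₂ n = (894 − 385) / 2.5850 = 196.908 ms/bit.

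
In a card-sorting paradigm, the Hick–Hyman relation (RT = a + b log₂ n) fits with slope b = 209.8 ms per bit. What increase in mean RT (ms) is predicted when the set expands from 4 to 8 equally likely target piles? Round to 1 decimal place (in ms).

209.8 ms

Only the slope matters, since a is common to both: ΔRT = b·log₂(n₂/n₁).
log₂(8) − log₂(4) = log₂(8/4) = log₂(2) = 1.
ΔRT = 209.8 × 1.0000 = 209.800 ms.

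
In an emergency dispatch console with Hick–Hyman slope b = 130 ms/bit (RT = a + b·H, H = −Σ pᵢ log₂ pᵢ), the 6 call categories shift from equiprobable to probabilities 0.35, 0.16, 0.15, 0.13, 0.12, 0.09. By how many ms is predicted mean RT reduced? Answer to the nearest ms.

Equiprobable entropy H₀ = log₂ 6 = 2.5850 bits.
Skewed entropy H = −Σ pᵢ log₂ pᵢ = 2.4260 bits.
ΔRT = b·(H₀ − H) = 130 × 0.1589 = 20.66 ms.

21 ms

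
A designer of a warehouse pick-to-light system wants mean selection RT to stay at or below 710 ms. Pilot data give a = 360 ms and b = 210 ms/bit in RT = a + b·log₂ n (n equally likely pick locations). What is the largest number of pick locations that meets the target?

3

Information budget: (710 − 360)/210 = 1.6667 bits, so n ≤ 2^1.6667 = 3.175 → at most 3.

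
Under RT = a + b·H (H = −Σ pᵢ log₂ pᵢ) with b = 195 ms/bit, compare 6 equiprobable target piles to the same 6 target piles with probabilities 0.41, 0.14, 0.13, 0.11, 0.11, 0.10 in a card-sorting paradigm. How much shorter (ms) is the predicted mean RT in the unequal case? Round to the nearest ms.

48 ms

Equiprobable entropy H₀ = log₂ 6 = 2.5850 bits.
Skewed entropy H = −Σ pᵢ log₂ pᵢ = 2.3399 bits.
ΔRT = b·(H₀ − H) = 195 × 0.2451 = 47.79 ms.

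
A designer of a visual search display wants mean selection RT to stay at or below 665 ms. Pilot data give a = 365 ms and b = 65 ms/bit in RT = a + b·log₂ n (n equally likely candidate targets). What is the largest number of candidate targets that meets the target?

24

65·log₂ n ≤ 665 − 365 = 300, giving log₂ n ≤ 4.6154 and n ≤ 24.511. The largest whole number is 24.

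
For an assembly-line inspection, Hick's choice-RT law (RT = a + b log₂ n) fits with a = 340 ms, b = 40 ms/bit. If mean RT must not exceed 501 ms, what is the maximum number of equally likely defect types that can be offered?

16

Set 340 + 40·log₂ n ≤ 501 → log₂ n ≤ (501 − 340)/40 = 4.0250.
So n ≤ 2^4.0250 = 16.280; the largest integer n is 16.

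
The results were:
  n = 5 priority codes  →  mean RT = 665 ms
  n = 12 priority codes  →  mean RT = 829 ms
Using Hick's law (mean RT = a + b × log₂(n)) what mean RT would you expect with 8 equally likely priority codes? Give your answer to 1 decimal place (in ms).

Fit slope and intercept:
  b = (829 − 665) / (log₂ 12 − log₂ 5) = 164 / (3.5850 − 2.3219) = 129.846 ms/bit
  a = 665 − 129.846 × 2.3219 = 363.507 ms
Then RT(8) = 363.507 + 129.846 × log₂ 8 = 363.507 + 129.846 × 3 ≈ 753.045 ms.

753.0 ms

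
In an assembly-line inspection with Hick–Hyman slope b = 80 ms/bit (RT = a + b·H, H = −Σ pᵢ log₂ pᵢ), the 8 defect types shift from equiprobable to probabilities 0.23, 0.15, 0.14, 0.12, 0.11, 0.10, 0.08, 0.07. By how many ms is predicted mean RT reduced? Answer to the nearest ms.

Equiprobable entropy H₀ = log₂ 8 = 3.0000 bits.
Skewed entropy H = −Σ pᵢ log₂ pᵢ = 2.9049 bits.
ΔRT = b·(H₀ − H) = 80 × 0.0951 = 7.61 ms.

8 ms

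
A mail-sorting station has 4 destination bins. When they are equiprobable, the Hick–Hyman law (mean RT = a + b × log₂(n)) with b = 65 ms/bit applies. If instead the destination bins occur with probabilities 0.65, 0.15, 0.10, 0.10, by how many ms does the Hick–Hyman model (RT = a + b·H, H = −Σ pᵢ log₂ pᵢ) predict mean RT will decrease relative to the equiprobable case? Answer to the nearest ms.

34 ms

Equiprobable entropy H₀ = log₂ 4 = 2.0000 bits.
Skewed entropy H = −Σ pᵢ log₂ pᵢ = 1.4789 bits.
ΔRT = b·(H₀ − H) = 65 × 0.5211 = 33.87 ms.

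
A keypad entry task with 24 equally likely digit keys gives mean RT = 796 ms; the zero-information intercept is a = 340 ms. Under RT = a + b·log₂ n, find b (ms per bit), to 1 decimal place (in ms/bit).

log₂(24) = 4.5850 bits.
b = (RT − a)/log₂ n = (796 − 340) / 4.5850 = 99.456 ms/bit.

99.5 ms/bit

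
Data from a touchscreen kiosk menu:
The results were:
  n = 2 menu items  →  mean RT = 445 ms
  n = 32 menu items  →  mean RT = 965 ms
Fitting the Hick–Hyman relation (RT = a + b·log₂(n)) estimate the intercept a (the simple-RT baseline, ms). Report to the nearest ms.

b = (RT₂ − RT₁)/(log₂ n₂ − log₂ n₁) = (965 − 445)/(5 − 1) = 130 ms/bit.
Intercept: a = 445 − 130·log₂(2) = 315.000 ms.

315 ms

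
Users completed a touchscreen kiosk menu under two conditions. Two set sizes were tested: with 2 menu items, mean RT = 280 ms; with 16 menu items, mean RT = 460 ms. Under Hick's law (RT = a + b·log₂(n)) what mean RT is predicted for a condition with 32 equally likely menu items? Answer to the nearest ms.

Fit slope and intercept:
  b = (460 − 280) / (log₂ 16 − log₂ 2) = 180 / (4 − 1) = 60 ms/bit
  a = 280 − 60 × 1 = 220 ms
Then RT(32) = 220 + 60 × log₂ 32 = 220 + 60 × 5 ≈ 520.000 ms.

520 ms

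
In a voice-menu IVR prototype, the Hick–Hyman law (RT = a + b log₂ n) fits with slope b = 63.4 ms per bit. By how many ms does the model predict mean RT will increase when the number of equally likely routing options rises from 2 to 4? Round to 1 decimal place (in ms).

63.4 ms

The intercept a cancels: ΔRT = b·(log₂ n₂ − log₂ n₁) = b·log₂(n₂/n₁).
log₂(4) − log₂(2) = log₂(4/2) = log₂(2) = 1.
ΔRT = 63.4 × 1.0000 = 63.400 ms.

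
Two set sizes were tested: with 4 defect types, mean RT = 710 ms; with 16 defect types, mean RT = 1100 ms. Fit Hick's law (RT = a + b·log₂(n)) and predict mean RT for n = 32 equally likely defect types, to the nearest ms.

RT is linear in log₂ n, so two points fix the line:
  b = (1100 − 710) / (log₂ 16 − log₂ 4) = 390 / (4 − 2) = 195 ms/bit
  a = 710 − 195 × 2 = 320 ms
Then RT(32) = 320 + 195 × log₂ 32 = 320 + 195 × 5 ≈ 1295.000 ms.

1295 ms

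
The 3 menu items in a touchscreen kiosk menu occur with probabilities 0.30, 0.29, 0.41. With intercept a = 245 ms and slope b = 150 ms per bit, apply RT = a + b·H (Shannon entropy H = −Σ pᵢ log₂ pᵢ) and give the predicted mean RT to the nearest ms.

Entropy contributions −pᵢ log₂ pᵢ: 0.5211, 0.5179, 0.5274; sum H = 1.5664 bits.
RT = a + bH = 245 + 150·1.5664 = 479.96 ms.

480 ms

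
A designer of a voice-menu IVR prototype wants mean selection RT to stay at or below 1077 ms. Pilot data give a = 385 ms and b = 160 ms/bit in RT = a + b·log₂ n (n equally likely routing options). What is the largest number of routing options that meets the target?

Set 385 + 160·log₂ n ≤ 1077 → log₂ n ≤ (1077 − 385)/160 = 4.3250.
So n ≤ 2^4.3250 = 20.043; the largest integer n is 20.

20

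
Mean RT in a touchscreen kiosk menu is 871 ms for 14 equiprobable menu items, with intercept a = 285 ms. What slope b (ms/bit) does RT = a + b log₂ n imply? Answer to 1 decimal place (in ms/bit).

153.9 ms/bit

14 alternatives carry log₂ 14 = 3.8074 bits; the choice cost is 871 − 285 = 586 ms, so b = 586/3.8074 = 153.913 ms/bit.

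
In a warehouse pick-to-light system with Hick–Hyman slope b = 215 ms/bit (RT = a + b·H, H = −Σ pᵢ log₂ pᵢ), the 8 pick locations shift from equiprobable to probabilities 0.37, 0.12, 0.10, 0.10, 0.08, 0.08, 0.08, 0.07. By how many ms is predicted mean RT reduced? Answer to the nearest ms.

63 ms

Equiprobable entropy H₀ = log₂ 8 = 3.0000 bits.
Skewed entropy H = −Σ pᵢ log₂ pᵢ = 2.7053 bits.
ΔRT = b·(H₀ − H) = 215 × 0.2947 = 63.37 ms.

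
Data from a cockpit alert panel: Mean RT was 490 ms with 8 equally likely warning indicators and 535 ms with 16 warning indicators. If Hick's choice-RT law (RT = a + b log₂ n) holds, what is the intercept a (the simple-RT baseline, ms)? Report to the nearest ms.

b = (RT₂ − RT₁)/(log₂ n₂ − log₂ n₁) = (535 − 490)/(4 − 3) = 45 ms/bit.
Intercept: a = 490 − 45·log₂(8) = 355.000 ms.

355 ms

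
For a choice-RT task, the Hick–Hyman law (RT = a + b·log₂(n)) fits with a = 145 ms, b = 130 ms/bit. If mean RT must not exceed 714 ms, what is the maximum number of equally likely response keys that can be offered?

20

130·log₂ n ≤ 714 − 145 = 569, giving log₂ n ≤ 4.3769 and n ≤ 20.777. The largest whole number is 20.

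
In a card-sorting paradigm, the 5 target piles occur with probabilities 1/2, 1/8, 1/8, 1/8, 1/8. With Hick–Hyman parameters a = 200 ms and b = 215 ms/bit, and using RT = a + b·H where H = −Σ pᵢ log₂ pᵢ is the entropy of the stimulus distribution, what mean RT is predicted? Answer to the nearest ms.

Each term −pᵢ log₂ pᵢ: 0.5·1 + 0.125·3 + 0.125·3 + 0.125·3 + 0.125·3; summed, H = 2.000 bits.
Mean RT = a + bH = 200 + 215·2.000 = 630.00 ms.

630 ms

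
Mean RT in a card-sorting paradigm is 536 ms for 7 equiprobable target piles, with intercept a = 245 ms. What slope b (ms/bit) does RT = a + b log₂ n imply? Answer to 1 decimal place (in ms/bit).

b = (536 − 245) / log₂(7) = 291 / 2.8074 = 103.656 ms/bit.

103.7 ms/bit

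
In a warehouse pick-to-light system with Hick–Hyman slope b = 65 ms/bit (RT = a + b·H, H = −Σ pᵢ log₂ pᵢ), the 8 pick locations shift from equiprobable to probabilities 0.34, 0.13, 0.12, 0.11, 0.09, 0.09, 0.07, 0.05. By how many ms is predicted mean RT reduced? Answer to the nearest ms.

17 ms

Equiprobable entropy H₀ = log₂ 8 = 3.0000 bits.
Skewed entropy H = −Σ pᵢ log₂ pᵢ = 2.7391 bits.
ΔRT = b·(H₀ − H) = 65 × 0.2609 = 16.96 ms.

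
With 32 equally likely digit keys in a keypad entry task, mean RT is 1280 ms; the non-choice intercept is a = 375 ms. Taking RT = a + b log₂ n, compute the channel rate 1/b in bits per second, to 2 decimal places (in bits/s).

5.52 bits/s

b = (1280 − 375)/log₂ 32 = 905/5 = 181.000 ms per bit = 0.18100 s/bit; the reciprocal is 5.525 bits/s.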